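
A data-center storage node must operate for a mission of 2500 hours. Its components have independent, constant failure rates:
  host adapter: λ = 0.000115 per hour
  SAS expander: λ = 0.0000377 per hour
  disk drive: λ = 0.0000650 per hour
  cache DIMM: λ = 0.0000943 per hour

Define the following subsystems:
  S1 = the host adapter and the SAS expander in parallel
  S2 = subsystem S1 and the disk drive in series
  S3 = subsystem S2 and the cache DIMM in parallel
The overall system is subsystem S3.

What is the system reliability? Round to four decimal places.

0.9645

R(host adapter) = exp(−0.000115 × 2500) = 0.750137
R(SAS expander) = exp(−0.0000377 × 2500) = 0.910055
R(disk drive) = exp(−0.0000650 × 2500) = 0.850016
R(cache DIMM) = exp(−0.0000943 × 2500) = 0.789978
Parallel (host adapter and SAS expander): 1 − (1 − 0.750137)(1 − 0.910055) = 0.977526
Series ([0.977526] and disk drive): 0.977526 × 0.850016 = 0.830913
Parallel ([0.830913] and cache DIMM): 1 − (1 − 0.830913)(1 − 0.789978) = 0.9645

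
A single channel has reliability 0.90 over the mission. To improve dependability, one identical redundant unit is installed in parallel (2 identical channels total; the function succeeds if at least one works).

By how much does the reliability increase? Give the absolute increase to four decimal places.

0.0900

R_before = 0.90
R_after = 1 − (1 − 0.90)^2 = 0.9900
ΔR = 0.9900 − 0.90 = 0.0900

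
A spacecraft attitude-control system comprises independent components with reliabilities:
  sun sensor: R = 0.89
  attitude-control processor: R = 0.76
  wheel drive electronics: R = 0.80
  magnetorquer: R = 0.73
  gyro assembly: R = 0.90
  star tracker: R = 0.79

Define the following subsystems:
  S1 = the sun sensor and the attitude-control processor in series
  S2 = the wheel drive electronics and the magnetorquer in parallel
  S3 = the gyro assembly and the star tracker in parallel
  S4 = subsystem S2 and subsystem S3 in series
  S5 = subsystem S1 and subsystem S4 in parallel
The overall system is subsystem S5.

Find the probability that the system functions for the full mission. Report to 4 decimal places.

0.9761

Series (sun sensor and attitude-control processor): 0.890000 × 0.760000 = 0.676400
Parallel (wheel drive electronics and magnetorquer): 1 − (1 − 0.800000)(1 − 0.730000) = 0.946000
Parallel (gyro assembly and star tracker): 1 − (1 − 0.900000)(1 − 0.790000) = 0.979000
Series ([0.946000] and [0.979000]): 0.946000 × 0.979000 = 0.926134
Parallel ([0.676400] and [0.926134]): 1 − (1 − 0.676400)(1 − 0.926134) = 0.9761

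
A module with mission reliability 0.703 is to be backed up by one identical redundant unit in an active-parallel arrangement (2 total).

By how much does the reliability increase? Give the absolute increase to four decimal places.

R_before = 0.703
R_after = 1 − (1 − 0.703)^2 = 0.9118
ΔR = 0.9118 − 0.703 = 0.2088

0.2088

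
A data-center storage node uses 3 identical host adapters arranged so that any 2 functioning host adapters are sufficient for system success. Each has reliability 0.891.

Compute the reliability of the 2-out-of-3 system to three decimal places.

R = Σ_{i=2}^{3} C(3,i) p^i (1−p)^{3−i} with p = 0.891
C(3,2)·0.891^2·0.109^1 = 0.25960
C(3,3)·0.891^3·0.109^0 = 0.70735
Sum = 0.967

0.967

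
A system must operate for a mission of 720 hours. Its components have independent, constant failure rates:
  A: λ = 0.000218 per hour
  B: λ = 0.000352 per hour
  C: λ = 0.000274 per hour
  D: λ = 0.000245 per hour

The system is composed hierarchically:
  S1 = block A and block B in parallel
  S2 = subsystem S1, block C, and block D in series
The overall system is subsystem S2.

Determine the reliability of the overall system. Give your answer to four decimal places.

0.6658

R(A) = exp(−0.000218 × 720) = 0.854738
R(B) = exp(−0.000352 × 720) = 0.776126
R(C) = exp(−0.000274 × 720) = 0.820961
R(D) = exp(−0.000245 × 720) = 0.838283
Parallel (A and B): 1 − (1 − 0.854738)(1 − 0.776126) = 0.967480
Series ([0.967480], C, and D): 0.967480 × 0.820961 × 0.838283 = 0.6658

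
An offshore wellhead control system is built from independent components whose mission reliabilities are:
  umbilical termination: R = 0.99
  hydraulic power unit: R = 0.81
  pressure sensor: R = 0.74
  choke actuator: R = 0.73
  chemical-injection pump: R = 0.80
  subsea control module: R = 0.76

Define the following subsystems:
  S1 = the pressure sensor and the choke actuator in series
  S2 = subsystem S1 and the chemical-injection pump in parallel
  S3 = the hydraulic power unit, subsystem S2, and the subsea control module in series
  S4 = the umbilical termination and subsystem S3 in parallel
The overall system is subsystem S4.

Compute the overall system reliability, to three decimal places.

Series (pressure sensor and choke actuator): 0.74000 × 0.73000 = 0.54020
Parallel ([0.54020] and chemical-injection pump): 1 − (1 − 0.54020)(1 − 0.80000) = 0.90804
Series (hydraulic power unit, [0.90804], and subsea control module): 0.81000 × 0.90804 × 0.76000 = 0.55899
Parallel (umbilical termination and [0.55899]): 1 − (1 − 0.99000)(1 − 0.55899) = 0.996

0.996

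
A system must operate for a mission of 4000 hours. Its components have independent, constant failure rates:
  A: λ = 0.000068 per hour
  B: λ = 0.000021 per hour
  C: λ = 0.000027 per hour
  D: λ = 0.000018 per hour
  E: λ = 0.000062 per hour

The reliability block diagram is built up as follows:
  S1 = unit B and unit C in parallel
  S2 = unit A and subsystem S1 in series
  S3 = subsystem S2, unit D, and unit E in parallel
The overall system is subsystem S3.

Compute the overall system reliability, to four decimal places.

0.9963

R(A) = exp(−0.000068 × 4000) = 0.761854
R(B) = exp(−0.000021 × 4000) = 0.919431
R(C) = exp(−0.000027 × 4000) = 0.897628
R(D) = exp(−0.000018 × 4000) = 0.930531
R(E) = exp(−0.000062 × 4000) = 0.780360
Parallel (B and C): 1 − (1 − 0.919431)(1 − 0.897628) = 0.991752
Series (A and [0.991752]): 0.761854 × 0.991752 = 0.755570
Parallel ([0.755570], D, and E): 1 − (1 − 0.755570)(1 − 0.930531)(1 − 0.780360) = 0.9963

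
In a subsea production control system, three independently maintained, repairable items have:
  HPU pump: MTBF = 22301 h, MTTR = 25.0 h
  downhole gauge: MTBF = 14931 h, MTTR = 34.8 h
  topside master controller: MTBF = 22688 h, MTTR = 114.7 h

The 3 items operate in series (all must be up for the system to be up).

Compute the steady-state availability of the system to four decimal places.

0.9915

A(HPU pump) = MTBF/(MTBF+MTTR) = 22301/(22301+25.0) = 0.998880
A(downhole gauge) = MTBF/(MTBF+MTTR) = 14931/(14931+34.8) = 0.997675
A(topside master controller) = MTBF/(MTBF+MTTR) = 22688/(22688+114.7) = 0.994970
Series availability: 0.998880 × 0.997675 × 0.994970 = 0.9915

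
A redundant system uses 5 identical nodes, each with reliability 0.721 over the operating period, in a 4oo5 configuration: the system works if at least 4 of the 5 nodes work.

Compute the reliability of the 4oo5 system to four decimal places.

0.5718

R = Σ_{i=4}^{5} C(5,i) p^i (1−p)^{5−i} with p = 0.721
C(5,4)·0.721^4·0.279^1 = 0.376977
C(5,5)·0.721^5·0.279^0 = 0.194839
Sum = 0.5718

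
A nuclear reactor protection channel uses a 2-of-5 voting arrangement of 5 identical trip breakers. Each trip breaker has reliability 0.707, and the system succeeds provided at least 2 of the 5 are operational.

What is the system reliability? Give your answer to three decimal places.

0.972

R = Σ_{i=2}^{5} C(5,i) p^i (1−p)^{5−i} with p = 0.707
C(5,2)·0.707^2·0.293^3 = 0.12573
C(5,3)·0.707^3·0.293^2 = 0.30338
C(5,4)·0.707^4·0.293^1 = 0.36603
C(5,5)·0.707^5·0.293^0 = 0.17664
Sum = 0.972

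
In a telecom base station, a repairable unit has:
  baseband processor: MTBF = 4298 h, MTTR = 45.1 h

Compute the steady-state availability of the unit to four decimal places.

0.9896

A(baseband processor) = MTBF/(MTBF+MTTR) = 4298/(4298+45.1) = 0.9896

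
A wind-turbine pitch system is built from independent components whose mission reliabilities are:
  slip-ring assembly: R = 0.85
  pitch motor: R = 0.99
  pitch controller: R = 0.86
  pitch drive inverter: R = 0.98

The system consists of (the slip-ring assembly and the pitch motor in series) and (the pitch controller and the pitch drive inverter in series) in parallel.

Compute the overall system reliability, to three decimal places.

0.975

Series (slip-ring assembly and pitch motor): 0.85000 × 0.99000 = 0.84150
Series (pitch controller and pitch drive inverter): 0.86000 × 0.98000 = 0.84280
Parallel ([0.84150] and [0.84280]): 1 − (1 − 0.84150)(1 − 0.84280) = 0.975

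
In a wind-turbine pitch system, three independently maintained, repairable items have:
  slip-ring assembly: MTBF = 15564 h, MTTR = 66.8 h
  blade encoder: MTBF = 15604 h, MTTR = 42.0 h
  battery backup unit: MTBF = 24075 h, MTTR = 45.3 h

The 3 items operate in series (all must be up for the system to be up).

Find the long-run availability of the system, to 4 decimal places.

0.9912

A(slip-ring assembly) = MTBF/(MTBF+MTTR) = 15564/(15564+66.8) = 0.995726
A(blade encoder) = MTBF/(MTBF+MTTR) = 15604/(15604+42.0) = 0.997316
A(battery backup unit) = MTBF/(MTBF+MTTR) = 24075/(24075+45.3) = 0.998122
Series availability: 0.995726 × 0.997316 × 0.998122 = 0.9912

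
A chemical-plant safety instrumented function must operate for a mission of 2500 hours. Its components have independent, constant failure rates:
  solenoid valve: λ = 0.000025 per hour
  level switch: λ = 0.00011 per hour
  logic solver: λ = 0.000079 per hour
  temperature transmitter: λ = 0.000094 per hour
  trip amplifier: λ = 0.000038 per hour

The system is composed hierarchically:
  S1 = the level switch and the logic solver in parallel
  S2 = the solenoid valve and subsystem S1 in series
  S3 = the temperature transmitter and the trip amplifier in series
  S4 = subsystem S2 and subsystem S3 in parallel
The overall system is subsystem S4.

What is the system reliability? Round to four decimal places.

0.9716

R(solenoid valve) = exp(−0.000025 × 2500) = 0.939413
R(level switch) = exp(−0.00011 × 2500) = 0.759572
R(logic solver) = exp(−0.000079 × 2500) = 0.820780
R(temperature transmitter) = exp(−0.000094 × 2500) = 0.790571
R(trip amplifier) = exp(−0.000038 × 2500) = 0.909373
Parallel (level switch and logic solver): 1 − (1 − 0.759572)(1 − 0.820780) = 0.956910
Series (solenoid valve and [0.956910]): 0.939413 × 0.956910 = 0.898934
Series (temperature transmitter and trip amplifier): 0.790571 × 0.909373 = 0.718924
Parallel ([0.898934] and [0.718924]): 1 − (1 − 0.898934)(1 − 0.718924) = 0.9716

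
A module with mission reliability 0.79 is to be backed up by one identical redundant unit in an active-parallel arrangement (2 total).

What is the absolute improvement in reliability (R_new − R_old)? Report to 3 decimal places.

0.166

R_before = 0.79
R_after = 1 − (1 − 0.79)^2 = 0.956
ΔR = 0.956 − 0.79 = 0.166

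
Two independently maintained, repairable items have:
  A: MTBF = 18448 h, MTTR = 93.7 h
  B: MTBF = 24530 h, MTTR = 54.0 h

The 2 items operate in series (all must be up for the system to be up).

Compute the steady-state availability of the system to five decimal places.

0.99276

A(A) = MTBF/(MTBF+MTTR) = 18448/(18448+93.7) = 0.994947
A(B) = MTBF/(MTBF+MTTR) = 24530/(24530+54.0) = 0.997803
Series availability: 0.994947 × 0.997803 = 0.99276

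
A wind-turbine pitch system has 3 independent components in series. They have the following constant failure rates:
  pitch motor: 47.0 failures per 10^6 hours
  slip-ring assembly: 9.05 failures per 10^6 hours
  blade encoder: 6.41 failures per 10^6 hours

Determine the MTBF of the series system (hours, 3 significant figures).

Series of exponential components: λ_sys = Σ λ_i
λ_sys = 0.0000470 + 0.00000905 + 0.00000641 = 6.2460e-05 /h
MTBF = 1 / λ_sys = 16000 h

16000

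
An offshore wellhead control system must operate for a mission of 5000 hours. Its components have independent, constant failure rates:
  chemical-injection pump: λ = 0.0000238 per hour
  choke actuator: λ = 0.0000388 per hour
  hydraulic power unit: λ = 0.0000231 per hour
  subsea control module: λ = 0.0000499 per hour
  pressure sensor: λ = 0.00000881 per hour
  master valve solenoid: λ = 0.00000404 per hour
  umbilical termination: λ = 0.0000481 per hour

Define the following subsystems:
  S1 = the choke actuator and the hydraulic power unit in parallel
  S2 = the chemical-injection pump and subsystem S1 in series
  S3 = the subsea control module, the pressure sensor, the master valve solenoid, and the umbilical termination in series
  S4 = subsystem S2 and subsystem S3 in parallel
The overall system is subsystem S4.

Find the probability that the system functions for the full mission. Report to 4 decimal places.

R(chemical-injection pump) = exp(−0.0000238 × 5000) = 0.887808
R(choke actuator) = exp(−0.0000388 × 5000) = 0.823658
R(hydraulic power unit) = exp(−0.0000231 × 5000) = 0.890921
R(subsea control module) = exp(−0.0000499 × 5000) = 0.779190
R(pressure sensor) = exp(−0.00000881 × 5000) = 0.956906
R(master valve solenoid) = exp(−0.00000404 × 5000) = 0.980003
R(umbilical termination) = exp(−0.0000481 × 5000) = 0.786235
Parallel (choke actuator and hydraulic power unit): 1 − (1 − 0.823658)(1 − 0.890921) = 0.980765
Series (chemical-injection pump and [0.980765]): 0.887808 × 0.980765 = 0.870731
Series (subsea control module, pressure sensor, master valve solenoid, and umbilical termination): 0.779190 × 0.956906 × 0.980003 × 0.786235 = 0.574503
Parallel ([0.870731] and [0.574503]): 1 − (1 − 0.870731)(1 − 0.574503) = 0.9450

0.9450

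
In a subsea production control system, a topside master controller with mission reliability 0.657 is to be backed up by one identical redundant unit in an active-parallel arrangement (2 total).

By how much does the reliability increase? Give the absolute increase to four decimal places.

0.2254

R_before = 0.657
R_after = 1 − (1 − 0.657)^2 = 0.8824
ΔR = 0.8824 − 0.657 = 0.2254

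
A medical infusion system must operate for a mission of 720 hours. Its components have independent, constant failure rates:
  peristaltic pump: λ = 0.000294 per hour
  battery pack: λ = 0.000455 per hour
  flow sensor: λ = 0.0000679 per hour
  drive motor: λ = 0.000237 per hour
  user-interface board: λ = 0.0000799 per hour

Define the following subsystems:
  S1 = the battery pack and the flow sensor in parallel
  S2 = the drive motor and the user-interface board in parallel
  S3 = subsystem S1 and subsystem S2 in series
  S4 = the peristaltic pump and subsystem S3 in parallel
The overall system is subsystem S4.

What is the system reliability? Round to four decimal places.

0.9958

R(peristaltic pump) = exp(−0.000294 × 720) = 0.809224
R(battery pack) = exp(−0.000455 × 720) = 0.720651
R(flow sensor) = exp(−0.0000679 × 720) = 0.952288
R(drive motor) = exp(−0.000237 × 720) = 0.843125
R(user-interface board) = exp(−0.0000799 × 720) = 0.944095
Parallel (battery pack and flow sensor): 1 − (1 − 0.720651)(1 − 0.952288) = 0.986672
Parallel (drive motor and user-interface board): 1 − (1 − 0.843125)(1 − 0.944095) = 0.991230
Series ([0.986672] and [0.991230]): 0.986672 × 0.991230 = 0.978019
Parallel (peristaltic pump and [0.978019]): 1 − (1 − 0.809224)(1 − 0.978019) = 0.9958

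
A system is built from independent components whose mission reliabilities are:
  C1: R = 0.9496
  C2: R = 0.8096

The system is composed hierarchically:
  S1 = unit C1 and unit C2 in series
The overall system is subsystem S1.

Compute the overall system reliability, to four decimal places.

0.7688

Series (C1 and C2): 0.949600 × 0.809600 = 0.7688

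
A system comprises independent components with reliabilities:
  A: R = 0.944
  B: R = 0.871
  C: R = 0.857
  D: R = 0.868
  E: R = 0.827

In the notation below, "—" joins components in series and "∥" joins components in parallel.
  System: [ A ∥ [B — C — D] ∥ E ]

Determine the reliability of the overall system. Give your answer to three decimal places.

Series (B, C, and D): 0.87100 × 0.85700 × 0.86800 = 0.64792
Parallel (A, [0.64792], and E): 1 − (1 − 0.94400)(1 − 0.64792)(1 − 0.82700) = 0.997

0.997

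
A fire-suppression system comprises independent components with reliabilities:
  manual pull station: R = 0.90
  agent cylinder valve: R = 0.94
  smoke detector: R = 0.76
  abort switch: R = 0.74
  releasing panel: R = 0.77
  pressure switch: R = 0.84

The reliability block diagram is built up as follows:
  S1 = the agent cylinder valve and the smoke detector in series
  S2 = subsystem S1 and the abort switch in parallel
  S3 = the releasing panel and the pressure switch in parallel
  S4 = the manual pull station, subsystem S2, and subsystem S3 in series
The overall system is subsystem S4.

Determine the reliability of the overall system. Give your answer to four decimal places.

0.8025

Series (agent cylinder valve and smoke detector): 0.940000 × 0.760000 = 0.714400
Parallel ([0.714400] and abort switch): 1 − (1 − 0.714400)(1 − 0.740000) = 0.925744
Parallel (releasing panel and pressure switch): 1 − (1 − 0.770000)(1 − 0.840000) = 0.963200
Series (manual pull station, [0.925744], and [0.963200]): 0.900000 × 0.925744 × 0.963200 = 0.8025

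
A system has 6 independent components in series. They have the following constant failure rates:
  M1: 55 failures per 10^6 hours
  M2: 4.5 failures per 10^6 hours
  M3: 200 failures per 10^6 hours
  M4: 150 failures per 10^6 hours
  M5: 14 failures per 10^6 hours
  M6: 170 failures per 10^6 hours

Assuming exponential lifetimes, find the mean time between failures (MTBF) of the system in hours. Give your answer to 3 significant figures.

1680

Series of exponential components: λ_sys = Σ λ_i
λ_sys = 0.000055 + 0.0000045 + 0.00020 + 0.00015 + 0.000014 + 0.00017 = 5.9350e-04 /h
MTBF = 1 / λ_sys = 1680 h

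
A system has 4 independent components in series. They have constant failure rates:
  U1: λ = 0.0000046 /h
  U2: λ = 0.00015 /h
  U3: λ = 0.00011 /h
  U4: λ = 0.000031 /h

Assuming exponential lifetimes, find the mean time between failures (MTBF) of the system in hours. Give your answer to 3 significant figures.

3380

Series of exponential components: λ_sys = Σ λ_i
λ_sys = 0.0000046 + 0.00015 + 0.00011 + 0.000031 = 2.9560e-04 /h
MTBF = 1 / λ_sys = 3380 h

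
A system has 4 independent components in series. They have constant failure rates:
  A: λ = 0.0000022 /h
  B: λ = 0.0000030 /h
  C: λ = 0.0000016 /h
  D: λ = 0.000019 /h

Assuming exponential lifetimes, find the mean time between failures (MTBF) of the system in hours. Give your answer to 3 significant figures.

Series of exponential components: λ_sys = Σ λ_i
λ_sys = 0.0000022 + 0.0000030 + 0.0000016 + 0.000019 = 2.5800e-05 /h
MTBF = 1 / λ_sys = 38800 h

38800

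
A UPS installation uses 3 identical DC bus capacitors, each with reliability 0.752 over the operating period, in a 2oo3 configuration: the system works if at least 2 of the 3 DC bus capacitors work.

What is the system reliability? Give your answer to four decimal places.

R = Σ_{i=2}^{3} C(3,i) p^i (1−p)^{3−i} with p = 0.752
C(3,2)·0.752^2·0.248^1 = 0.420735
C(3,3)·0.752^3·0.248^0 = 0.425259
Sum = 0.8460

0.8460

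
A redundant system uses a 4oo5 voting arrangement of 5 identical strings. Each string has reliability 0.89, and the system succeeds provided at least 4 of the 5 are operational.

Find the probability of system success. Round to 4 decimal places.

R = Σ_{i=4}^{5} C(5,i) p^i (1−p)^{5−i} with p = 0.89
C(5,4)·0.89^4·0.11^1 = 0.345082
C(5,5)·0.89^5·0.11^0 = 0.558406
Sum = 0.9035

0.9035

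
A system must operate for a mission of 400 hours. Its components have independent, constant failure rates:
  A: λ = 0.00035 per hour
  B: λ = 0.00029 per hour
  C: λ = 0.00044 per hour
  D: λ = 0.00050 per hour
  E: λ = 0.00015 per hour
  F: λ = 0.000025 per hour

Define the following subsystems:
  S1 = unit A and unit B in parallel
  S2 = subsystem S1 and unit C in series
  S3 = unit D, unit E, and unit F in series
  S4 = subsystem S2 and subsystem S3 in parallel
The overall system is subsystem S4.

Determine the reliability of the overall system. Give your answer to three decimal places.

R(A) = exp(−0.00035 × 400) = 0.86936
R(B) = exp(−0.00029 × 400) = 0.89048
R(C) = exp(−0.00044 × 400) = 0.83862
R(D) = exp(−0.00050 × 400) = 0.81873
R(E) = exp(−0.00015 × 400) = 0.94176
R(F) = exp(−0.000025 × 400) = 0.99005
Parallel (A and B): 1 − (1 − 0.86936)(1 − 0.89048) = 0.98569
Series ([0.98569] and C): 0.98569 × 0.83862 = 0.82662
Series (D, E, and F): 0.81873 × 0.94176 × 0.99005 = 0.76338
Parallel ([0.82662] and [0.76338]): 1 − (1 − 0.82662)(1 − 0.76338) = 0.959

0.959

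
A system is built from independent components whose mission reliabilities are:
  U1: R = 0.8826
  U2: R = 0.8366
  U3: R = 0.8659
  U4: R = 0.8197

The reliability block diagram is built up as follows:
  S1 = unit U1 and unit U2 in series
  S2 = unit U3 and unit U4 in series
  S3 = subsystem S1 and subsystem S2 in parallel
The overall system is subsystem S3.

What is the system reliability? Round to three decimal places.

Series (U1 and U2): 0.88260 × 0.83660 = 0.73838
Series (U3 and U4): 0.86590 × 0.81970 = 0.70978
Parallel ([0.73838] and [0.70978]): 1 − (1 − 0.73838)(1 − 0.70978) = 0.924

0.924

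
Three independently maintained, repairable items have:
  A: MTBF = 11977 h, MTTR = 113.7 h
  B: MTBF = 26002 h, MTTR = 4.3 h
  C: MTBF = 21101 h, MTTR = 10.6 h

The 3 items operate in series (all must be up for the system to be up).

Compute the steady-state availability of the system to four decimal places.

A(A) = MTBF/(MTBF+MTTR) = 11977/(11977+113.7) = 0.990596
A(B) = MTBF/(MTBF+MTTR) = 26002/(26002+4.3) = 0.999835
A(C) = MTBF/(MTBF+MTTR) = 21101/(21101+10.6) = 0.999498
Series availability: 0.990596 × 0.999835 × 0.999498 = 0.9899

0.9899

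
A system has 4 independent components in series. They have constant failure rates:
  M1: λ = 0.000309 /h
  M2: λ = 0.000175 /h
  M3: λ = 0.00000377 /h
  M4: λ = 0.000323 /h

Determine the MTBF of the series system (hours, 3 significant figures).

1230

Series of exponential components: λ_sys = Σ λ_i
λ_sys = 0.000309 + 0.000175 + 0.00000377 + 0.000323 = 8.1077e-04 /h
MTBF = 1 / λ_sys = 1230 h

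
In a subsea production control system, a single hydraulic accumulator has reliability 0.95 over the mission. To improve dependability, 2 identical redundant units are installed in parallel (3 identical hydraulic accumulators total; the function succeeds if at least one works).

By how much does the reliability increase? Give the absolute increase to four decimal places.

0.0499

R_before = 0.95
R_after = 1 − (1 − 0.95)^3 = 0.9999
ΔR = 0.9999 − 0.95 = 0.0499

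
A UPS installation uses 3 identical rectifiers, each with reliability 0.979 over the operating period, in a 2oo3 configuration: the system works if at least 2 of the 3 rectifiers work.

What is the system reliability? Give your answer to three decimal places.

R = Σ_{i=2}^{3} C(3,i) p^i (1−p)^{3−i} with p = 0.979
C(3,2)·0.979^2·0.021^1 = 0.06038
C(3,3)·0.979^3·0.021^0 = 0.93831
Sum = 0.999

0.999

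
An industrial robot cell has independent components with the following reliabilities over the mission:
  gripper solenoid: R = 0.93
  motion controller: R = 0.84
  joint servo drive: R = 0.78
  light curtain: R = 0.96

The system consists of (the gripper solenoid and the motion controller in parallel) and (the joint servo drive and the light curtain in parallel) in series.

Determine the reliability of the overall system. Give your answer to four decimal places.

0.9801

Parallel (gripper solenoid and motion controller): 1 − (1 − 0.930000)(1 − 0.840000) = 0.988800
Parallel (joint servo drive and light curtain): 1 − (1 − 0.780000)(1 − 0.960000) = 0.991200
Series ([0.988800] and [0.991200]): 0.988800 × 0.991200 = 0.9801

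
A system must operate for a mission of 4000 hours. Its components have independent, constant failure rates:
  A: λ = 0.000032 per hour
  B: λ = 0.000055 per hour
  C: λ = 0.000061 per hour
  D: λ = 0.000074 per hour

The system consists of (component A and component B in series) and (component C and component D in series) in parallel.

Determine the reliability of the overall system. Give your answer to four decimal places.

0.8774

R(A) = exp(−0.000032 × 4000) = 0.879853
R(B) = exp(−0.000055 × 4000) = 0.802519
R(C) = exp(−0.000061 × 4000) = 0.783488
R(D) = exp(−0.000074 × 4000) = 0.743787
Series (A and B): 0.879853 × 0.802519 = 0.706099
Series (C and D): 0.783488 × 0.743787 = 0.582748
Parallel ([0.706099] and [0.582748]): 1 − (1 − 0.706099)(1 − 0.582748) = 0.8774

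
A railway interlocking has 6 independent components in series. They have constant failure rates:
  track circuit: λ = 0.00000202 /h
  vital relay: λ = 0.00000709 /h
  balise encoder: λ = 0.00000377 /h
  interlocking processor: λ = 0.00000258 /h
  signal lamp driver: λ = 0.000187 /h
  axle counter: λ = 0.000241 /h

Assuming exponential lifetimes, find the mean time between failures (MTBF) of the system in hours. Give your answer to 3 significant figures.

2250

Series of exponential components: λ_sys = Σ λ_i
λ_sys = 0.00000202 + 0.00000709 + 0.00000377 + 0.00000258 + 0.000187 + 0.000241 = 4.4346e-04 /h
MTBF = 1 / λ_sys = 2250 h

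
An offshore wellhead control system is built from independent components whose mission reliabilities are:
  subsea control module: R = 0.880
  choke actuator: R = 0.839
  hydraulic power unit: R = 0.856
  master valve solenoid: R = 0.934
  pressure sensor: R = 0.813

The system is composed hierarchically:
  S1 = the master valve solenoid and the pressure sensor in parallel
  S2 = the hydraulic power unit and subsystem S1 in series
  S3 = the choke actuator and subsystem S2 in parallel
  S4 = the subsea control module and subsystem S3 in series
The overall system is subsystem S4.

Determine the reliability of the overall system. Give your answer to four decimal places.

Parallel (master valve solenoid and pressure sensor): 1 − (1 − 0.934000)(1 − 0.813000) = 0.987658
Series (hydraulic power unit and [0.987658]): 0.856000 × 0.987658 = 0.845435
Parallel (choke actuator and [0.845435]): 1 − (1 − 0.839000)(1 − 0.845435) = 0.975115
Series (subsea control module and [0.975115]): 0.880000 × 0.975115 = 0.8581

0.8581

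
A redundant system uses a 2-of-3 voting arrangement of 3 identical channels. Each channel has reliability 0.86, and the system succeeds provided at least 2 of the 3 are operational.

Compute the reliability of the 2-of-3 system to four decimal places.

R = Σ_{i=2}^{3} C(3,i) p^i (1−p)^{3−i} with p = 0.86
C(3,2)·0.86^2·0.14^1 = 0.310632
C(3,3)·0.86^3·0.14^0 = 0.636056
Sum = 0.9467

0.9467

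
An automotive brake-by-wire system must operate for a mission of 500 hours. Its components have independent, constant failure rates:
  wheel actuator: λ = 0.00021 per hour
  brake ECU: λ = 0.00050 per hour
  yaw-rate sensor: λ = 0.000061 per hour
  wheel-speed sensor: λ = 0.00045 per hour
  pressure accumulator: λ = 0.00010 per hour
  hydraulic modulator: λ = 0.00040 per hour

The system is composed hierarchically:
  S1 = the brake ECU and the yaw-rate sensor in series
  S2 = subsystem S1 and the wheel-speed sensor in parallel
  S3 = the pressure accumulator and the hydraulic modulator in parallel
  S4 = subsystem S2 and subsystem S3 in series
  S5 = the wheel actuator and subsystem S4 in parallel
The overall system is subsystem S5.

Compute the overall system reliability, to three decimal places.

0.994

R(wheel actuator) = exp(−0.00021 × 500) = 0.90032
R(brake ECU) = exp(−0.00050 × 500) = 0.77880
R(yaw-rate sensor) = exp(−0.000061 × 500) = 0.96996
R(wheel-speed sensor) = exp(−0.00045 × 500) = 0.79852
R(pressure accumulator) = exp(−0.00010 × 500) = 0.95123
R(hydraulic modulator) = exp(−0.00040 × 500) = 0.81873
Series (brake ECU and yaw-rate sensor): 0.77880 × 0.96996 = 0.75540
Parallel ([0.75540] and wheel-speed sensor): 1 − (1 − 0.75540)(1 − 0.79852) = 0.95072
Parallel (pressure accumulator and hydraulic modulator): 1 − (1 − 0.95123)(1 − 0.81873) = 0.99116
Series ([0.95072] and [0.99116]): 0.95072 × 0.99116 = 0.94232
Parallel (wheel actuator and [0.94232]): 1 − (1 − 0.90032)(1 − 0.94232) = 0.994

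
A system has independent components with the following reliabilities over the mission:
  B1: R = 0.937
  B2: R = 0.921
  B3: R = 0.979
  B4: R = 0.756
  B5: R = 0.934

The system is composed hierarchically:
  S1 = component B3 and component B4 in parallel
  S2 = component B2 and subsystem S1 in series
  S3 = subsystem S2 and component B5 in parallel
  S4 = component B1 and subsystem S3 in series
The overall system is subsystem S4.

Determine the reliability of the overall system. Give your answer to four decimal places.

0.9318

Parallel (B3 and B4): 1 − (1 − 0.979000)(1 − 0.756000) = 0.994876
Series (B2 and [0.994876]): 0.921000 × 0.994876 = 0.916281
Parallel ([0.916281] and B5): 1 − (1 − 0.916281)(1 − 0.934000) = 0.994475
Series (B1 and [0.994475]): 0.937000 × 0.994475 = 0.9318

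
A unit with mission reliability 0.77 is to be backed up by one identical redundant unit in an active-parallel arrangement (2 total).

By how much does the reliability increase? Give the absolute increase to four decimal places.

R_before = 0.77
R_after = 1 − (1 − 0.77)^2 = 0.9471
ΔR = 0.9471 − 0.77 = 0.1771

0.1771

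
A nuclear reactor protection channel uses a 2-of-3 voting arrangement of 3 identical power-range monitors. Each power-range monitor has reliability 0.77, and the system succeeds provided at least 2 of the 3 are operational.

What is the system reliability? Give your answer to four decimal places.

0.8656

R = Σ_{i=2}^{3} C(3,i) p^i (1−p)^{3−i} with p = 0.77
C(3,2)·0.77^2·0.23^1 = 0.409101
C(3,3)·0.77^3·0.23^0 = 0.456533
Sum = 0.8656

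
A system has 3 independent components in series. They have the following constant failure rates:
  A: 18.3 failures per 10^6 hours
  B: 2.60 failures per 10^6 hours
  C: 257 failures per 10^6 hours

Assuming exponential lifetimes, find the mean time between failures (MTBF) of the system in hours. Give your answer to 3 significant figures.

3600

Series of exponential components: λ_sys = Σ λ_i
λ_sys = 0.0000183 + 0.00000260 + 0.000257 = 2.7790e-04 /h
MTBF = 1 / λ_sys = 3600 h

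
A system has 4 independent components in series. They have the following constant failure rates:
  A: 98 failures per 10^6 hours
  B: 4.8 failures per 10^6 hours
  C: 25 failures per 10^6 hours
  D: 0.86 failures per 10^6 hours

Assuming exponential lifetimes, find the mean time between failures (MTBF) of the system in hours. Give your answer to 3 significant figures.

7770

Series of exponential components: λ_sys = Σ λ_i
λ_sys = 0.000098 + 0.0000048 + 0.000025 + 0.00000086 = 1.2866e-04 /h
MTBF = 1 / λ_sys = 7770 h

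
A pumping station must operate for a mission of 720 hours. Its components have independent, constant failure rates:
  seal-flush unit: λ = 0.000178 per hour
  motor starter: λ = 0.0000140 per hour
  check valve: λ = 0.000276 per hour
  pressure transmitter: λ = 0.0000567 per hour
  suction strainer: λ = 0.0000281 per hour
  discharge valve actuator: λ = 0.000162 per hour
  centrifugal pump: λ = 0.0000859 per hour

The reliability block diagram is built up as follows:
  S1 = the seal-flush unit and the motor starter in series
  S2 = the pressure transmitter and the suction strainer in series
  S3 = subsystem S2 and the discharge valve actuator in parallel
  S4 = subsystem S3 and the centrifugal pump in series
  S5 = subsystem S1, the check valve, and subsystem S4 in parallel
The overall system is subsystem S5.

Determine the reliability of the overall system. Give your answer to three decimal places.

R(seal-flush unit) = exp(−0.000178 × 720) = 0.87971
R(motor starter) = exp(−0.0000140 × 720) = 0.98997
R(check valve) = exp(−0.000276 × 720) = 0.81978
R(pressure transmitter) = exp(−0.0000567 × 720) = 0.96000
R(suction strainer) = exp(−0.0000281 × 720) = 0.97997
R(discharge valve actuator) = exp(−0.000162 × 720) = 0.88991
R(centrifugal pump) = exp(−0.0000859 × 720) = 0.94003
Series (seal-flush unit and motor starter): 0.87971 × 0.98997 = 0.87089
Series (pressure transmitter and suction strainer): 0.96000 × 0.97997 = 0.94077
Parallel ([0.94077] and discharge valve actuator): 1 − (1 − 0.94077)(1 − 0.88991) = 0.99348
Series ([0.99348] and centrifugal pump): 0.99348 × 0.94003 = 0.93390
Parallel ([0.87089], check valve, and [0.93390]): 1 − (1 − 0.87089)(1 − 0.81978)(1 − 0.93390) = 0.998

0.998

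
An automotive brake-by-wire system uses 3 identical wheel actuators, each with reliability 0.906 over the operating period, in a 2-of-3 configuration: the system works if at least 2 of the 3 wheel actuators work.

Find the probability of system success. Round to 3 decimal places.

R = Σ_{i=2}^{3} C(3,i) p^i (1−p)^{3−i} with p = 0.906
C(3,2)·0.906^2·0.094^1 = 0.23148
C(3,3)·0.906^3·0.094^0 = 0.74368
Sum = 0.975

0.975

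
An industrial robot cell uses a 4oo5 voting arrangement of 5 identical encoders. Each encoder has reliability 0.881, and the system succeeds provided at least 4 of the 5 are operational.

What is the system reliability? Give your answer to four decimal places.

R = Σ_{i=4}^{5} C(5,i) p^i (1−p)^{5−i} with p = 0.881
C(5,4)·0.881^4·0.119^1 = 0.358443
C(5,5)·0.881^5·0.119^0 = 0.530737
Sum = 0.8892

0.8892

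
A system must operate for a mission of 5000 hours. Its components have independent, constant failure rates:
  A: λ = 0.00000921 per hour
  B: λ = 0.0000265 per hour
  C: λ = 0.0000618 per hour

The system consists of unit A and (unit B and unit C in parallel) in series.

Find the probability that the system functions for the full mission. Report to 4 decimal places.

R(A) = exp(−0.00000921 × 5000) = 0.954994
R(B) = exp(−0.0000265 × 5000) = 0.875903
R(C) = exp(−0.0000618 × 5000) = 0.734181
Parallel (B and C): 1 − (1 − 0.875903)(1 − 0.734181) = 0.967013
Series (A and [0.967013]): 0.954994 × 0.967013 = 0.9235

0.9235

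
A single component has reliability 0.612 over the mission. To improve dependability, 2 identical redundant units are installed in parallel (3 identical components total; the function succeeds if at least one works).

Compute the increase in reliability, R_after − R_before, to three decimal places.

R_before = 0.612
R_after = 1 − (1 − 0.612)^3 = 0.942
ΔR = 0.942 − 0.612 = 0.330

0.330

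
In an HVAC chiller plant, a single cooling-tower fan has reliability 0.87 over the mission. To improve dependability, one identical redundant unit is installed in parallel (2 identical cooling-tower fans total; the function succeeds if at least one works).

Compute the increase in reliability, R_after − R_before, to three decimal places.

R_before = 0.87
R_after = 1 − (1 − 0.87)^2 = 0.983
ΔR = 0.983 − 0.87 = 0.113

0.113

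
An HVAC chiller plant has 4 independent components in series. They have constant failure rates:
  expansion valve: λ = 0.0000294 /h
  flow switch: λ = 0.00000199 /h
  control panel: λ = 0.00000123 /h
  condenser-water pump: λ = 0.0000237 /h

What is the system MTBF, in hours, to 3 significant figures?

17800

Series of exponential components: λ_sys = Σ λ_i
λ_sys = 0.0000294 + 0.00000199 + 0.00000123 + 0.0000237 = 5.6320e-05 /h
MTBF = 1 / λ_sys = 17800 h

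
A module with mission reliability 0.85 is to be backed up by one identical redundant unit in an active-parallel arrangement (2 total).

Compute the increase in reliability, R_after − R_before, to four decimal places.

0.1275

R_before = 0.85
R_after = 1 − (1 − 0.85)^2 = 0.9775
ΔR = 0.9775 − 0.85 = 0.1275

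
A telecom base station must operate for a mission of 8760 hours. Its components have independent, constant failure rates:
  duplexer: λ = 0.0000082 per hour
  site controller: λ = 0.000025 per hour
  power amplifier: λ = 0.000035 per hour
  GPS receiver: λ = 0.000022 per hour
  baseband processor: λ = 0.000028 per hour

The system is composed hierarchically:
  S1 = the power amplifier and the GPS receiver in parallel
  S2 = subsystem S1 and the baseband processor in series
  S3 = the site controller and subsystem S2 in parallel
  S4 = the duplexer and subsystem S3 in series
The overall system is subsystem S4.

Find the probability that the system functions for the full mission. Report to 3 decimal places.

0.884

R(duplexer) = exp(−0.0000082 × 8760) = 0.93069
R(site controller) = exp(−0.000025 × 8760) = 0.80332
R(power amplifier) = exp(−0.000035 × 8760) = 0.73594
R(GPS receiver) = exp(−0.000022 × 8760) = 0.82471
R(baseband processor) = exp(−0.000028 × 8760) = 0.78249
Parallel (power amplifier and GPS receiver): 1 − (1 − 0.73594)(1 − 0.82471) = 0.95371
Series ([0.95371] and baseband processor): 0.95371 × 0.78249 = 0.74627
Parallel (site controller and [0.74627]): 1 − (1 − 0.80332)(1 − 0.74627) = 0.95010
Series (duplexer and [0.95010]): 0.93069 × 0.95010 = 0.884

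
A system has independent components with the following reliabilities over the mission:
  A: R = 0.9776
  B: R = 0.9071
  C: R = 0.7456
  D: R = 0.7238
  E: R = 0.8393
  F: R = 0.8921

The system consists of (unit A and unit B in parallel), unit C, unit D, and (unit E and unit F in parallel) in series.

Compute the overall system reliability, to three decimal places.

0.529

Parallel (A and B): 1 − (1 − 0.97760)(1 − 0.90710) = 0.99792
Parallel (E and F): 1 − (1 − 0.83930)(1 − 0.89210) = 0.98266
Series ([0.99792], C, D, and [0.98266]): 0.99792 × 0.74560 × 0.72380 × 0.98266 = 0.529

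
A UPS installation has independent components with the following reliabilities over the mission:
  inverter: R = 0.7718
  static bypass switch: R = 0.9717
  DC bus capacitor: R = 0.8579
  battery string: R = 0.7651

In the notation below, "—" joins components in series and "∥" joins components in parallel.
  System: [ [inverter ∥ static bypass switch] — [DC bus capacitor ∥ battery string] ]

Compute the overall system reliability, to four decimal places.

Parallel (inverter and static bypass switch): 1 − (1 − 0.771800)(1 − 0.971700) = 0.993542
Parallel (DC bus capacitor and battery string): 1 − (1 − 0.857900)(1 − 0.765100) = 0.966621
Series ([0.993542] and [0.966621]): 0.993542 × 0.966621 = 0.9604

0.9604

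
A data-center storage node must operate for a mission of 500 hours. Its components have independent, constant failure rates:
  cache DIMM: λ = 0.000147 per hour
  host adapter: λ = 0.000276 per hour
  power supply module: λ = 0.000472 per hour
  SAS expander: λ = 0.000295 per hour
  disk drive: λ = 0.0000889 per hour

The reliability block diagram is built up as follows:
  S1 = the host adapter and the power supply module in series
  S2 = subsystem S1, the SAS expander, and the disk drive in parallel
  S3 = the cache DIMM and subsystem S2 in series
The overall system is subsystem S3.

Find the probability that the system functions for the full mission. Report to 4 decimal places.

0.9274

R(cache DIMM) = exp(−0.000147 × 500) = 0.929136
R(host adapter) = exp(−0.000276 × 500) = 0.871099
R(power supply module) = exp(−0.000472 × 500) = 0.789781
R(SAS expander) = exp(−0.000295 × 500) = 0.862862
R(disk drive) = exp(−0.0000889 × 500) = 0.956523
Series (host adapter and power supply module): 0.871099 × 0.789781 = 0.687977
Parallel ([0.687977], SAS expander, and disk drive): 1 − (1 − 0.687977)(1 − 0.862862)(1 − 0.956523) = 0.998140
Series (cache DIMM and [0.998140]): 0.929136 × 0.998140 = 0.9274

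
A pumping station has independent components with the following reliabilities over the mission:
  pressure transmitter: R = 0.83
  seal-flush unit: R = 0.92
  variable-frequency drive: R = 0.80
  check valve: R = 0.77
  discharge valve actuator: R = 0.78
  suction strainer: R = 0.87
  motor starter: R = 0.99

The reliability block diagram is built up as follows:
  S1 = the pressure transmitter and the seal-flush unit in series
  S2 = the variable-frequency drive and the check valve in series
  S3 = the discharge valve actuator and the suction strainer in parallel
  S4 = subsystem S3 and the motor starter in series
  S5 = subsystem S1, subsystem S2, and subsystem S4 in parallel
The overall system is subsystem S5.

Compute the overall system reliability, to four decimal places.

0.9965

Series (pressure transmitter and seal-flush unit): 0.830000 × 0.920000 = 0.763600
Series (variable-frequency drive and check valve): 0.800000 × 0.770000 = 0.616000
Parallel (discharge valve actuator and suction strainer): 1 − (1 − 0.780000)(1 − 0.870000) = 0.971400
Series ([0.971400] and motor starter): 0.971400 × 0.990000 = 0.961686
Parallel ([0.763600], [0.616000], and [0.961686]): 1 − (1 − 0.763600)(1 − 0.616000)(1 − 0.961686) = 0.9965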